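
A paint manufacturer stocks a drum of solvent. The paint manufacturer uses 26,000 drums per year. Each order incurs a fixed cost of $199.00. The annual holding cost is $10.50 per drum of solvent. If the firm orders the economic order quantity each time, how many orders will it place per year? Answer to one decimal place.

N ≈ 26.2 orders per year

The optimal lot size = √(2DS/H) = √(2 × 26,000 × 199 / 10.5) ≈ 992.74.
Orders per year = D / Q* = 26,000 / 992.74 ≈ 26.190.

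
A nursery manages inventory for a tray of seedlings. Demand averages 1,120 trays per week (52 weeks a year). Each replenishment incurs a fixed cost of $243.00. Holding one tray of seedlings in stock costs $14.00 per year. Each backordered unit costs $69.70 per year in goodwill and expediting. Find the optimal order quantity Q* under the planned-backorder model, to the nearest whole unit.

Annual demand D = 1,120 × 52 = 58,240.
With planned backorders, Q* = √(2DS/H) · √((H+B)/B).
√(2DS/H) = √(2 × 58,240 × 243 / 14) = 1421.886.
√((H+B)/B) = √((14+69.7)/69.7) = 1.0958.
Q* ≈ 1558.157.

Q* ≈ 1,558 trays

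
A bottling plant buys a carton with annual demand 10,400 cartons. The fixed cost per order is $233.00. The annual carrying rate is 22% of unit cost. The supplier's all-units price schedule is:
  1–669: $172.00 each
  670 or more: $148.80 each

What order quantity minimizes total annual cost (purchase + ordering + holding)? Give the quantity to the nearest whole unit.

Q* ≈ 670 cartons

Holding cost per unit per year at price C is H = 0.22·C.
Evaluate total cost at each tier's feasible EOQ or, if the EOQ is below the tier, at the tier's minimum quantity.
EOQ at $172.00 = 357.9 (feasible in tier 1): TC = 10,400×$172.00 + (10,400/357.9)×233 + (357.9/2)×0.22×$172.00 = $1,802,342.07.
EOQ at $148.80 = 384.8 < 670, so use break Q=670: TC = 10,400×$148.80 + (10,400/670.0)×233 + (670.0/2)×0.22×$148.80 = $1,562,103.28.
Lowest total cost is $1,562,103.28 at Q = 670.0.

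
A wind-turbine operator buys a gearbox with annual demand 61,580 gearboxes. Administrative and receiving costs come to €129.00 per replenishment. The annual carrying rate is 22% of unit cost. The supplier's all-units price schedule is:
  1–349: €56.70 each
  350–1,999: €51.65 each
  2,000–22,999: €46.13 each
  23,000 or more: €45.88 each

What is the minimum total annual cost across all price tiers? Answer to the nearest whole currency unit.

Holding cost per unit per year at price C is H = 0.22·C.
Evaluate total cost at each tier's feasible EOQ or, if the EOQ is below the tier, at the tier's minimum quantity.
Tier 1 (€56.70): EOQ = 1128.6 exceeds tier's upper bound 349, so this tier is dominated.
EOQ at €51.65 = 1182.5 (feasible in tier 2): TC = 61,580×€51.65 + (61,580/1182.5)×129 + (1182.5/2)×0.22×€51.65 = €3,194,043.19.
EOQ at €46.13 = 1251.2 < 2000, so use break Q=2000: TC = 61,580×€46.13 + (61,580/2000.0)×129 + (2000.0/2)×0.22×€46.13 = €2,854,805.91.
EOQ at €45.88 = 1254.6 < 23000, so use break Q=23000: TC = 61,580×€45.88 + (61,580/23000.0)×129 + (23000.0/2)×0.22×€45.88 = €2,941,712.18.
Lowest total cost among the candidates is at Q = 2000.0.

TC* ≈ €2,854,806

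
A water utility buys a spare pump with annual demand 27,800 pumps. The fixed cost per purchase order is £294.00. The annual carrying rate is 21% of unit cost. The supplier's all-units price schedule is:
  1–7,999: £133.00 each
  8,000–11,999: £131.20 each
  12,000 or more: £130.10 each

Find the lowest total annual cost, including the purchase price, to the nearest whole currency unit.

TC* ≈ £3,718,767

Holding cost per unit per year at price C is H = 0.21·C.
Candidates are each tier's EOQ (if it falls in that tier) and each price-break quantity.
EOQ at £133.00 = 765.0 (feasible in tier 1): TC = 27,800×£133.00 + (27,800/765.0)×294 + (765.0/2)×0.21×£133.00 = £3,718,767.15.
EOQ at £131.20 = 770.3 < 8000, so use break Q=8000: TC = 27,800×£131.20 + (27,800/8000.0)×294 + (8000.0/2)×0.21×£131.20 = £3,758,589.65.
EOQ at £130.10 = 773.5 < 12000, so use break Q=12000: TC = 27,800×£130.10 + (27,800/12000.0)×294 + (12000.0/2)×0.21×£130.10 = £3,781,387.10.
Lowest total cost among the candidates is at Q = 765.0.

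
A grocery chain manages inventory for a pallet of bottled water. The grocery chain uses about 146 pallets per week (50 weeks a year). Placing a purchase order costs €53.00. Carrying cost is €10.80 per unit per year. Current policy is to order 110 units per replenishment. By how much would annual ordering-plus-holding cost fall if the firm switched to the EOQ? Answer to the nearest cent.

Annual demand D = 146 × 50 = 7,300.
EOQ = √(2DS/H) = √(2 × 7,300 × 53 / 10.8) ≈ 267.67.
Cost at Q* = (D/Q*)S + (Q*/2)H = √(2DSH) ≈ €2,890.85.
Cost at Q = 110: (7,300/110)×53 + (110/2)×10.8 = €3,517.27 + €594.00 = €4,111.27.
Excess = €4,111.27 − €2,890.85 = €1,220.42.

Extra cost ≈ €1,220.42 per year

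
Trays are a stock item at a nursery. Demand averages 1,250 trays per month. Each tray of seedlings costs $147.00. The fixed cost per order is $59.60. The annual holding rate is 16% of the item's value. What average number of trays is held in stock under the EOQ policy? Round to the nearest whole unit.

Annual demand D = 1,250 × 12 = 15,000.
Holding cost H = 0.16 × $147.00 = $23.5200 per unit per year.
EOQ = √(2DS/H) = √(2 × 15,000 × 59.6 / 23.52) ≈ 275.72.
Average inventory = Q*/2 ≈ 275.72 / 2 = 137.859.

Average inventory ≈ 138 trays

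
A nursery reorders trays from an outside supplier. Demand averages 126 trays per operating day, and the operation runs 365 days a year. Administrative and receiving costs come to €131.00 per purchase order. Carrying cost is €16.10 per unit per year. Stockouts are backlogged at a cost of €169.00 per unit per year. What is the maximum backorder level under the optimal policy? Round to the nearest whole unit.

S* ≈ 79 trays

Annual demand D = 126 × 365 = 45,990.
With planned backorders, Q* = √(2DS/H) · √((H+B)/B).
√(2DS/H) = √(2 × 45,990 × 131 / 16.1) = 865.106.
√((H+B)/B) = √((16.1+169)/169) = 1.0465.
Q* ≈ 905.377.
S* = Q* · H/(H+B) = 905.377 × 16.1/185.1 ≈ 78.750.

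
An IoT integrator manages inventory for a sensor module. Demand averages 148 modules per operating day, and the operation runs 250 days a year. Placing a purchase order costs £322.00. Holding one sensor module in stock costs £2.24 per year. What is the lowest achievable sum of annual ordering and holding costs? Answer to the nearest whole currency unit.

TC* ≈ £7,306

Annual demand D = 148 × 250 = 37,000.
Q* = √(2DS/H) = √(2 × 37,000 × 322 / 2.24) ≈ 3261.52.
At the optimum the two cost components are equal, so total cost = 2·(Q*/2)H = Q*·H.
Minimum total = √(2DSH) = √(2 × 37,000 × 322 × 2.24) ≈ 7305.800.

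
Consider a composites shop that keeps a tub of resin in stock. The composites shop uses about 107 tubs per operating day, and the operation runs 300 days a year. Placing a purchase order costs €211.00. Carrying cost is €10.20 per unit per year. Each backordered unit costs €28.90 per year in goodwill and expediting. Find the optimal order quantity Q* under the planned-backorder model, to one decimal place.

Annual demand D = 107 × 300 = 32,100.
With planned backorders, Q* = √(2DS/H) · √((H+B)/B).
√(2DS/H) = √(2 × 32,100 × 211 / 10.2) = 1152.414.
√((H+B)/B) = √((10.2+28.9)/28.9) = 1.1632.
Q* ≈ 1340.442.

Q* ≈ 1,340.4 tubs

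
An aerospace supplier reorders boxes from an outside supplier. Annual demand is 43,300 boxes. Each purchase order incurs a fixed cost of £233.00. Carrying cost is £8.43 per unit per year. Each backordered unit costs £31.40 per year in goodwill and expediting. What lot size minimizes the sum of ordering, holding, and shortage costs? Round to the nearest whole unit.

With planned backorders, Q* = √(2DS/H) · √((H+B)/B).
√(2DS/H) = √(2 × 43,300 × 233 / 8.43) = 1547.117.
√((H+B)/B) = √((8.43+31.4)/31.4) = 1.1263.
Q* ≈ 1742.463.

Q* ≈ 1,742 boxes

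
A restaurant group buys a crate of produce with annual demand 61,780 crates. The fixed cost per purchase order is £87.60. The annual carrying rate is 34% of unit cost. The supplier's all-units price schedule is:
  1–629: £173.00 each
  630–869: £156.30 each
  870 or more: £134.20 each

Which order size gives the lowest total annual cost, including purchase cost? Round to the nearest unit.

Q* ≈ 870 crates

Holding cost per unit per year at price C is H = 0.34·C.
For each price level, check whether its EOQ is feasible; otherwise the best quantity at that price is the breakpoint.
EOQ at £173.00 = 429.0 (feasible in tier 1): TC = 61,780×£173.00 + (61,780/429.0)×87.6 + (429.0/2)×0.34×£173.00 = £10,713,172.11.
EOQ at £156.30 = 451.3 < 630, so use break Q=630: TC = 61,780×£156.30 + (61,780/630.0)×87.6 + (630.0/2)×0.34×£156.30 = £9,681,544.09.
EOQ at £134.20 = 487.1 < 870, so use break Q=870: TC = 61,780×£134.20 + (61,780/870.0)×87.6 + (870.0/2)×0.34×£134.20 = £8,316,944.79.
Lowest total cost is £8,316,944.79 at Q = 870.0.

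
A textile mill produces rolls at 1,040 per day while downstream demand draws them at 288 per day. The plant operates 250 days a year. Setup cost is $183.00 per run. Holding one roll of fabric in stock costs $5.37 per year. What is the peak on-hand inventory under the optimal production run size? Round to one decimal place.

I_max ≈ 1,883.7 rolls

Annual demand D = 288 × 250 = 72,000.
Production build-up factor (1 − d/p) = 1 − 288/1,040 = 0.7231.
Q* = √(2DS / (H(1 − d/p))) = √(2 × 72,000 × 183 / (5.37 × 0.7231)).
= √(26,352,000 / 3.8829) ≈ 2605.118.
Maximum inventory = Q*(1 − d/p) = 2605.118 × 0.7231 ≈ 1883.701.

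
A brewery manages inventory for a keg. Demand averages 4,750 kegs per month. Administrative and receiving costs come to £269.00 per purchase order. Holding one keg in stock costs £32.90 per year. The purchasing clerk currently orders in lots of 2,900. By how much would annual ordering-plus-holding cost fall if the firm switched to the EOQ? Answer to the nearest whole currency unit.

Extra cost ≈ £21,229 per year

Annual demand D = 4,750 × 12 = 57,000.
EOQ = √(2DS/H) = √(2 × 57,000 × 269 / 32.9) ≈ 965.45.
Cost at Q* = (D/Q*)S + (Q*/2)H = √(2DSH) ≈ £31,763.37.
Cost at Q = 2,900: (57,000/2,900)×269 + (2,900/2)×32.9 = £5,287.24 + £47,705.00 = £52,992.24.
Excess = £52,992.24 − £31,763.37 = £21,228.88.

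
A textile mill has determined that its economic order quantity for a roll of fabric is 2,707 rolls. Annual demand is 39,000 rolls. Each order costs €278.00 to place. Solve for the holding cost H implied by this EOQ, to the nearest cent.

Invert the EOQ relation Q*² = 2DS/H.
From Q* = √(2DS/H): H = 2DS / Q*² = 2 × 39,000 × 278 / 2,707² = 2.9591.

H ≈ €2.96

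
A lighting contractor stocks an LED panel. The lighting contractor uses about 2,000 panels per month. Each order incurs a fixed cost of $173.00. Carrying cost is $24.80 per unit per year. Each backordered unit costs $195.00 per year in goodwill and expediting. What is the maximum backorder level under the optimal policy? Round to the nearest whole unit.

S* ≈ 69 panels

Annual demand D = 2,000 × 12 = 24,000.
With planned backorders, Q* = √(2DS/H) · √((H+B)/B).
√(2DS/H) = √(2 × 24,000 × 173 / 24.8) = 578.652.
√((H+B)/B) = √((24.8+195)/195) = 1.0617.
Q* ≈ 614.348.
S* = Q* · H/(H+B) = 614.348 × 24.8/219.8 ≈ 69.317.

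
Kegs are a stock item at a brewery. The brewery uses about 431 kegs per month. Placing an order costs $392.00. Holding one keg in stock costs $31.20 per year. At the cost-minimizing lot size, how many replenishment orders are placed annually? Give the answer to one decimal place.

Annual demand D = 431 × 12 = 5,172.
The optimal lot size = √(2DS/H) = √(2 × 5,172 × 392 / 31.2) ≈ 360.50.
Orders per year = D / Q* = 5,172 / 360.50 ≈ 14.347.

N ≈ 14.3 orders per year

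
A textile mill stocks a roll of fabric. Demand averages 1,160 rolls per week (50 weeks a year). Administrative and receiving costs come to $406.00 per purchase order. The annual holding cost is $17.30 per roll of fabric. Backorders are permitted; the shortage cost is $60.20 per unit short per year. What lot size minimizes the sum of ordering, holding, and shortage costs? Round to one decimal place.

Annual demand D = 1,160 × 50 = 58,000.
With planned backorders, Q* = √(2DS/H) · √((H+B)/B).
√(2DS/H) = √(2 × 58,000 × 406 / 17.3) = 1649.943.
√((H+B)/B) = √((17.3+60.2)/60.2) = 1.1346.
Q* ≈ 1872.068.

Q* ≈ 1,872.1 rolls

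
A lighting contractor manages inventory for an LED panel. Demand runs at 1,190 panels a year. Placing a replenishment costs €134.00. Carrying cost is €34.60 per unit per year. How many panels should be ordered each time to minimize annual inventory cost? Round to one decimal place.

Q* ≈ 96.0 panels

EOQ = √(2DS / H) = √(2 × 1,190 × 134 / 34.6).
= √(318,920 / 34.6) = √9,217.341 ≈ 96.007.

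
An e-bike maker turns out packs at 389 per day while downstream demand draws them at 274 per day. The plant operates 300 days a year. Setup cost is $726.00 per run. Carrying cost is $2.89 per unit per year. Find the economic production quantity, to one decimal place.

Q* ≈ 11,819.4 packs

Annual demand D = 274 × 300 = 82,200.
Production build-up factor (1 − d/p) = 1 − 274/389 = 0.2956.
Q* = √(2DS / (H(1 − d/p))) = √(2 × 82,200 × 726 / (2.89 × 0.2956)).
= √(119,354,400 / 0.8544) ≈ 11819.420.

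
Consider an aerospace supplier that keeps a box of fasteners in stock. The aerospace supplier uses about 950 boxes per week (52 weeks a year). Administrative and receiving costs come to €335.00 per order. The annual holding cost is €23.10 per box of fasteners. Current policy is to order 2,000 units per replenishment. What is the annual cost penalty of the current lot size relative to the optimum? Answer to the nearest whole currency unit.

Extra cost ≈ €3,724 per year

Annual demand D = 950 × 52 = 49,400.
EOQ = √(2DS/H) = √(2 × 49,400 × 335 / 23.1) ≈ 1197.00.
Cost at Q* = (D/Q*)S + (Q*/2)H = √(2DSH) ≈ €27,650.75.
Cost at Q = 2,000: (49,400/2,000)×335 + (2,000/2)×23.1 = €8,274.50 + €23,100.00 = €31,374.50.
Excess = €31,374.50 − €27,650.75 = €3,723.75.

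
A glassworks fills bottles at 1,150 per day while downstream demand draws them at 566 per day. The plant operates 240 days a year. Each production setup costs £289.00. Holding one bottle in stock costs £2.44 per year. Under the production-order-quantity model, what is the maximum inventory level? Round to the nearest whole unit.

Annual demand D = 566 × 240 = 135,840.
Production build-up factor (1 − d/p) = 1 − 566/1,150 = 0.5078.
Q* = √(2DS / (H(1 − d/p))) = √(2 × 135,840 × 289 / (2.44 × 0.5078)).
= √(78,515,520 / 1.2391) ≈ 7960.225.
Maximum inventory = Q*(1 − d/p) = 7960.225 × 0.5078 ≈ 4042.410.

I_max ≈ 4,042 bottles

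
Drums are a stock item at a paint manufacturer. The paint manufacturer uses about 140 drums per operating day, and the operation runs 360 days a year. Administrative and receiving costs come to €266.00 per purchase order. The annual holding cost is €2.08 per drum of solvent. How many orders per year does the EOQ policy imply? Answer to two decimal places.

N ≈ 14.04 orders per year

Annual demand D = 140 × 360 = 50,400.
The optimal lot size = √(2DS/H) = √(2 × 50,400 × 266 / 2.08) ≈ 3590.37.
Orders per year = D / Q* = 50,400 / 3590.37 ≈ 14.038.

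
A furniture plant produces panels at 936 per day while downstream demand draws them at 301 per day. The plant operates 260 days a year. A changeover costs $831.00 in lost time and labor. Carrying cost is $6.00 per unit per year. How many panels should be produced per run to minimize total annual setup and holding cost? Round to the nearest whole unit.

Q* ≈ 5,653 panels

Annual demand D = 301 × 260 = 78,260.
Production build-up factor (1 − d/p) = 1 − 301/936 = 0.6784.
Q* = √(2DS / (H(1 − d/p))) = √(2 × 78,260 × 831 / (6 × 0.6784)).
= √(130,068,120 / 4.0705) ≈ 5652.764.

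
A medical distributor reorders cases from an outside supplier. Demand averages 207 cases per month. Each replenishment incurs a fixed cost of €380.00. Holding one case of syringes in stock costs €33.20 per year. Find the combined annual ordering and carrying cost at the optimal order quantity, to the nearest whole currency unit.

TC* ≈ €7,917

Annual demand D = 207 × 12 = 2,484.
EOQ = √(2DS/H) = √(2 × 2,484 × 380 / 33.2) ≈ 238.46.
At Q*, ordering cost (D/Q*)S equals holding cost (Q*/2)H, each = √(DSH/2).
Minimum total = √(2DSH) = √(2 × 2,484 × 380 × 33.2) ≈ 7916.836.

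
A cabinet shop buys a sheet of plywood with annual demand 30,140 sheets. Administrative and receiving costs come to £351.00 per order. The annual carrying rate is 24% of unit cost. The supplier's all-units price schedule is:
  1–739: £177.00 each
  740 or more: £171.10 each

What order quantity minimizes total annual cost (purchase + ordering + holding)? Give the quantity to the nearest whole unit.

Q* ≈ 740 sheets

Holding cost per unit per year at price C is H = 0.24·C.
Candidates are each tier's EOQ (if it falls in that tier) and each price-break quantity.
EOQ at £177.00 = 705.7 (feasible in tier 1): TC = 30,140×£177.00 + (30,140/705.7)×351 + (705.7/2)×0.24×£177.00 = £5,364,760.06.
EOQ at £171.10 = 717.8 < 740, so use break Q=740: TC = 30,140×£171.10 + (30,140/740.0)×351 + (740.0/2)×0.24×£171.10 = £5,186,443.82.
Lowest total cost is £5,186,443.82 at Q = 740.0.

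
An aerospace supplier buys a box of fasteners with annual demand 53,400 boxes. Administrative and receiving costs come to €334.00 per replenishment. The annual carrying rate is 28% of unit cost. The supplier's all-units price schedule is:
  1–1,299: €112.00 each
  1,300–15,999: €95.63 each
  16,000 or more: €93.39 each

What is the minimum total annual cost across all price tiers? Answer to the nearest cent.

TC* ≈ €5,137,766.35

Holding cost per unit per year at price C is H = 0.28·C.
For each price level, check whether its EOQ is feasible; otherwise the best quantity at that price is the breakpoint.
EOQ at €112.00 = 1066.5 (feasible in tier 1): TC = 53,400×€112.00 + (53,400/1066.5)×334 + (1066.5/2)×0.28×€112.00 = €6,014,246.21.
EOQ at €95.63 = 1154.2 < 1300, so use break Q=1300: TC = 53,400×€95.63 + (53,400/1300.0)×334 + (1300.0/2)×0.28×€95.63 = €5,137,766.35.
EOQ at €93.39 = 1168.0 < 16000, so use break Q=16000: TC = 53,400×€93.39 + (53,400/16000.0)×334 + (16000.0/2)×0.28×€93.39 = €5,197,334.32.
Lowest total cost among the candidates is at Q = 1300.0.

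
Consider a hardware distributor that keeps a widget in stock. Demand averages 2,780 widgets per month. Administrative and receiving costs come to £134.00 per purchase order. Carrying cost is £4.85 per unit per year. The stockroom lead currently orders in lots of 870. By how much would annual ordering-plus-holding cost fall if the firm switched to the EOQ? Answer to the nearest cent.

Annual demand D = 2,780 × 12 = 33,360.
EOQ = √(2DS/H) = √(2 × 33,360 × 134 / 4.85) ≈ 1357.72.
Cost at Q* = (D/Q*)S + (Q*/2)H = √(2DSH) ≈ £6,584.93.
Cost at Q = 870: (33,360/870)×134 + (870/2)×4.85 = £5,138.21 + £2,109.75 = £7,247.96.
Excess = £7,247.96 − £6,584.93 = £663.03.

Extra cost ≈ £663.03 per year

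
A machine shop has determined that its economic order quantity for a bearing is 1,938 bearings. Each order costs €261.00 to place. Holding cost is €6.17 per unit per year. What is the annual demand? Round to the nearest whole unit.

D ≈ 44,394 bearings per year

Invert the EOQ relation Q*² = 2DS/H.
From Q* = √(2DS/H): D = Q*²H / (2S) = 1,938² × 6.17 / (2 × 261) = 44393.788.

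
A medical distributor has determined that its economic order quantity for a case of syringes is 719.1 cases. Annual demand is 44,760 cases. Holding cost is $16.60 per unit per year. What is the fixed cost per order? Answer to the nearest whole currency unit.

S ≈ $96

The basic EOQ model gives Q* = √(2DS/H); rearrange for the unknown.
From Q* = √(2DS/H): S = Q*²H / (2D) = 719.1² × 16.6 / (2 × 44,760) = 95.8885.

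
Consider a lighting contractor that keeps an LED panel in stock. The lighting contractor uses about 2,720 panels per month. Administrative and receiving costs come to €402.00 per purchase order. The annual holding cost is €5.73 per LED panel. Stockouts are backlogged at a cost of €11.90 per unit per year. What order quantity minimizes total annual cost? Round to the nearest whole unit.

Q* ≈ 2,605 panels

Annual demand D = 2,720 × 12 = 32,640.
With planned backorders, Q* = √(2DS/H) · √((H+B)/B).
√(2DS/H) = √(2 × 32,640 × 402 / 5.73) = 2140.059.
√((H+B)/B) = √((5.73+11.9)/11.9) = 1.2172.
Q* ≈ 2604.824.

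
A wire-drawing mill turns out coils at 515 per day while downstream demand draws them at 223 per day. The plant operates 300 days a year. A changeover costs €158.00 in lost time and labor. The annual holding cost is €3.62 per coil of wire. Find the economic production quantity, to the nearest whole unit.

Annual demand D = 223 × 300 = 66,900.
Production build-up factor (1 − d/p) = 1 − 223/515 = 0.5670.
Q* = √(2DS / (H(1 − d/p))) = √(2 × 66,900 × 158 / (3.62 × 0.5670)).
= √(21,140,400 / 2.0525) ≈ 3209.331.

Q* ≈ 3,209 coils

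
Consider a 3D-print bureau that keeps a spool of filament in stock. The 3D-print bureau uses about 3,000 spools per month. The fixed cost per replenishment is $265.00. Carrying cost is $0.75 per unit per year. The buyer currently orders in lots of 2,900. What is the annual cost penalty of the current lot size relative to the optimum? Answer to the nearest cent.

Annual demand D = 3,000 × 12 = 36,000.
EOQ = √(2DS/H) = √(2 × 36,000 × 265 / 0.75) ≈ 5043.81.
Cost at Q* = (D/Q*)S + (Q*/2)H = √(2DSH) ≈ $3,782.86.
Cost at Q = 2,900: (36,000/2,900)×265 + (2,900/2)×0.75 = $3,289.66 + $1,087.50 = $4,377.16.
Excess = $4,377.16 − $3,782.86 = $594.30.

Extra cost ≈ $594.30 per year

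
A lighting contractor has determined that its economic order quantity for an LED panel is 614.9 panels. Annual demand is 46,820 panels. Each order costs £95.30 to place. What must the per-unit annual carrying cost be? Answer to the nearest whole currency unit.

H ≈ £24

Invert the EOQ relation Q*² = 2DS/H.
From Q* = √(2DS/H): H = 2DS / Q*² = 2 × 46,820 × 95.3 / 614.9² = 23.6018.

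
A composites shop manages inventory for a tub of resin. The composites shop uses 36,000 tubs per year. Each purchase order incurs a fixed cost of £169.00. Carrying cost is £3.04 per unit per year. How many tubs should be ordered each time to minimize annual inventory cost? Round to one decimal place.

Q* ≈ 2,000.7 tubs

EOQ = √(2DS / H) = √(2 × 36,000 × 169 / 3.04).
= √(12,168,000 / 3.04) = √4,002,631.5789 ≈ 2000.658.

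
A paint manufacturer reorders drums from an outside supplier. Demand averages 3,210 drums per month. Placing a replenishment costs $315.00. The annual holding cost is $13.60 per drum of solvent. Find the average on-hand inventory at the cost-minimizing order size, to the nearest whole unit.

Annual demand D = 3,210 × 12 = 38,520.
Q* = √(2DS/H) = √(2 × 38,520 × 315 / 13.6) ≈ 1335.81.
Average inventory = Q*/2 ≈ 1335.81 / 2 = 667.904.

Average inventory ≈ 668 drums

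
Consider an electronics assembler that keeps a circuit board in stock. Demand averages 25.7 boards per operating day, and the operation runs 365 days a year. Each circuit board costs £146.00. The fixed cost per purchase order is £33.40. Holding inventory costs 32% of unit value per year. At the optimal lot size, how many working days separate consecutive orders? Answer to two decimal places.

Annual demand D = 25.7 × 365 = 9,380.5.
Holding cost H = 0.32 × £146.00 = £46.7200 per unit per year.
EOQ = √(2DS/H) = √(2 × 9,380.5 × 33.4 / 46.72) ≈ 115.81.
Cycle time = Q*/D × 365 = 115.81 / 9,380.5 × 365 ≈ 4.506 days.

T ≈ 4.51 days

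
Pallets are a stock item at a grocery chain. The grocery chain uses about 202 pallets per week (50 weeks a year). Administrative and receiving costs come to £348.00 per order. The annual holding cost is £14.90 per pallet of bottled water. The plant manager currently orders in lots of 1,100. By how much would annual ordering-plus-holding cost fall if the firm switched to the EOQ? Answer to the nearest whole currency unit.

Extra cost ≈ £1,156 per year

Annual demand D = 202 × 50 = 10,100.
EOQ = √(2DS/H) = √(2 × 10,100 × 348 / 14.9) ≈ 686.87.
Cost at Q* = (D/Q*)S + (Q*/2)H = √(2DSH) ≈ £10,234.31.
Cost at Q = 1,100: (10,100/1,100)×348 + (1,100/2)×14.9 = £3,195.27 + £8,195.00 = £11,390.27.
Excess = £11,390.27 − £10,234.31 = £1,155.97.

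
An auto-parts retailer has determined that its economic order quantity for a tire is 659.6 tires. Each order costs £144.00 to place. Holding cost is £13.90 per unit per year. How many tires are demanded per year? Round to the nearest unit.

D ≈ 20,998 tires per year

Invert the EOQ relation Q*² = 2DS/H.
From Q* = √(2DS/H): D = Q*²H / (2S) = 659.6² × 13.9 / (2 × 144) = 20998.274.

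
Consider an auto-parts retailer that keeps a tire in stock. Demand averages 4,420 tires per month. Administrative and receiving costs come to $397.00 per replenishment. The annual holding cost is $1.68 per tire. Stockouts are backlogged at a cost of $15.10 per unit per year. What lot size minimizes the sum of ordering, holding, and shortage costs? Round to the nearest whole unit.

Q* ≈ 5,278 tires

Annual demand D = 4,420 × 12 = 53,040.
With planned backorders, Q* = √(2DS/H) · √((H+B)/B).
√(2DS/H) = √(2 × 53,040 × 397 / 1.68) = 5006.767.
√((H+B)/B) = √((1.68+15.1)/15.1) = 1.0542.
Q* ≈ 5277.945.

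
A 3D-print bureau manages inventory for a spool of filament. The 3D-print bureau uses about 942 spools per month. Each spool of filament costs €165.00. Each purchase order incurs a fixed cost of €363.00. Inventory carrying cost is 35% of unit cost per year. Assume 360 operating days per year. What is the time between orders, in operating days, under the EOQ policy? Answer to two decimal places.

Annual demand D = 942 × 12 = 11,304.
Holding cost H = 0.35 × €165.00 = €57.7500 per unit per year.
EOQ = √(2DS/H) = √(2 × 11,304 × 363 / 57.75) ≈ 376.97.
Cycle time = Q*/D × 360 = 376.97 / 11,304 × 360 ≈ 12.005 days.

T ≈ 12.01 days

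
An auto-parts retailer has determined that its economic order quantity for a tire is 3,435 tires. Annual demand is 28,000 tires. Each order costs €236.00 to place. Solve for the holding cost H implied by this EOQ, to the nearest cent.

H ≈ €1.12

Invert the EOQ relation Q*² = 2DS/H.
From Q* = √(2DS/H): H = 2DS / Q*² = 2 × 28,000 × 236 / 3,435² = 1.1201.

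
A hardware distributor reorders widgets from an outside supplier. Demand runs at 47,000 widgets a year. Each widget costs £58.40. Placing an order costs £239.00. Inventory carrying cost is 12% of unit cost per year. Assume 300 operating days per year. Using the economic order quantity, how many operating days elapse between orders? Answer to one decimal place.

Holding cost H = 0.12 × £58.40 = £7.0080 per unit per year.
Q* = √(2DS/H) = √(2 × 47,000 × 239 / 7.008) ≈ 1790.46.
Cycle time = Q*/D × 300 = 1790.46 / 47,000 × 300 ≈ 11.428 days.

T ≈ 11.4 days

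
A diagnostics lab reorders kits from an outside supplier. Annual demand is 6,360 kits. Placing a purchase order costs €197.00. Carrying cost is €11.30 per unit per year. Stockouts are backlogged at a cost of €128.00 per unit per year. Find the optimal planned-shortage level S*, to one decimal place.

S* ≈ 39.9 kits

With planned backorders, Q* = √(2DS/H) · √((H+B)/B).
√(2DS/H) = √(2 × 6,360 × 197 / 11.3) = 470.909.
√((H+B)/B) = √((11.3+128)/128) = 1.0432.
Q* ≈ 491.256.
S* = Q* · H/(H+B) = 491.256 × 11.3/139.3 ≈ 39.851.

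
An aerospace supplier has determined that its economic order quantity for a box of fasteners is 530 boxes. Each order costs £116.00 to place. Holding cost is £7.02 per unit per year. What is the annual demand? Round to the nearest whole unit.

D ≈ 8,500 boxes per year

The basic EOQ model gives Q* = √(2DS/H); rearrange for the unknown.
From Q* = √(2DS/H): D = Q*²H / (2S) = 530² × 7.02 / (2 × 116) = 8499.647.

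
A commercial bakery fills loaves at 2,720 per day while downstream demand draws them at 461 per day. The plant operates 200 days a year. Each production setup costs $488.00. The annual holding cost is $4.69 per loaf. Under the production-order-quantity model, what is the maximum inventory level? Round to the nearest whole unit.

I_max ≈ 3,992 loaves

Annual demand D = 461 × 200 = 92,200.
Production build-up factor (1 − d/p) = 1 − 461/2,720 = 0.8305.
Q* = √(2DS / (H(1 − d/p))) = √(2 × 92,200 × 488 / (4.69 × 0.8305)).
= √(89,987,200 / 3.8951) ≈ 4806.515.
Maximum inventory = Q*(1 − d/p) = 4806.515 × 0.8305 ≈ 3991.881.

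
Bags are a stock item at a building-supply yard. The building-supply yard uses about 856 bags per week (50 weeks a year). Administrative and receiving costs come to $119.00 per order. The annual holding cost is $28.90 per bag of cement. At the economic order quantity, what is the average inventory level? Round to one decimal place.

Average inventory ≈ 296.8 bags

Annual demand D = 856 × 50 = 42,800.
EOQ = √(2DS/H) = √(2 × 42,800 × 119 / 28.9) ≈ 593.69.
Average inventory = Q*/2 ≈ 593.69 / 2 = 296.846.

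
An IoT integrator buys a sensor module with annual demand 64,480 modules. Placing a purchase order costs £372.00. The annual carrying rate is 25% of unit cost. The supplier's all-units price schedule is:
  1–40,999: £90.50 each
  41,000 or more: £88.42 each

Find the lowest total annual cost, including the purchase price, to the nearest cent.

TC* ≈ £5,868,385.29

Holding cost per unit per year at price C is H = 0.25·C.
For each price level, check whether its EOQ is feasible; otherwise the best quantity at that price is the breakpoint.
EOQ at £90.50 = 1456.1 (feasible in tier 1): TC = 64,480×£90.50 + (64,480/1456.1)×372 + (1456.1/2)×0.25×£90.50 = £5,868,385.29.
EOQ at £88.42 = 1473.2 < 41000, so use break Q=41000: TC = 64,480×£88.42 + (64,480/41000.0)×372 + (41000.0/2)×0.25×£88.42 = £6,155,059.14.
Lowest total cost among the candidates is at Q = 1456.1.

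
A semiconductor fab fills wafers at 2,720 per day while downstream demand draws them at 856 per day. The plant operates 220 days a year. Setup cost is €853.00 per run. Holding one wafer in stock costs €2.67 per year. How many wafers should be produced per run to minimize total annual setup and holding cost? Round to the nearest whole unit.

Q* ≈ 13,251 wafers

Annual demand D = 856 × 220 = 188,320.
Production build-up factor (1 − d/p) = 1 − 856/2,720 = 0.6853.
Q* = √(2DS / (H(1 − d/p))) = √(2 × 188,320 × 853 / (2.67 × 0.6853)).
= √(321,273,920 / 1.8297) ≈ 13250.846.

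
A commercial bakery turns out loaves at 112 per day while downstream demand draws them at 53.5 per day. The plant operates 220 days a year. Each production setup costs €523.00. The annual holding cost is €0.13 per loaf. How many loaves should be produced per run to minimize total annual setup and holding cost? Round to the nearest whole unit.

Q* ≈ 13,465 loaves

Annual demand D = 53.5 × 220 = 11,770.
Production build-up factor (1 − d/p) = 1 − 53.5/112 = 0.5223.
Q* = √(2DS / (H(1 − d/p))) = √(2 × 11,770 × 523 / (0.13 × 0.5223)).
= √(12,311,420 / 0.0679) ≈ 13465.221.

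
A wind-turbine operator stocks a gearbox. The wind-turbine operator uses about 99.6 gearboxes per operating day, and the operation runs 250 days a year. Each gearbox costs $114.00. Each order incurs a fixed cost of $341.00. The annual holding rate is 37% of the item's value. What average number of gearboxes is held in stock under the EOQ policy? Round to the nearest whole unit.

Average inventory ≈ 317 gearboxes

Annual demand D = 99.6 × 250 = 24,900.
Holding cost H = 0.37 × $114.00 = $42.1800 per unit per year.
EOQ = √(2DS/H) = √(2 × 24,900 × 341 / 42.18) ≈ 634.51.
Average inventory = Q*/2 ≈ 634.51 / 2 = 317.255.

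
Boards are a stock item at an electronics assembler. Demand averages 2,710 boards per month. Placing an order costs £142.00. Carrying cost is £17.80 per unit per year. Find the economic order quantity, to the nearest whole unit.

Annual demand D = 2,710 × 12 = 32,520.
EOQ = √(2DS / H) = √(2 × 32,520 × 142 / 17.8).
= √(9,235,680 / 17.8) = √518,858.427 ≈ 720.318.

Q* ≈ 720 boards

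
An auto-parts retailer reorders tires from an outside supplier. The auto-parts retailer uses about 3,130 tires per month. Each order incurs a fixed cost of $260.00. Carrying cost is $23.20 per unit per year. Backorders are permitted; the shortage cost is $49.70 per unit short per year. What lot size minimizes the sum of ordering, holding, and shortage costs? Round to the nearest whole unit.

Q* ≈ 1,111 tires

Annual demand D = 3,130 × 12 = 37,560.
With planned backorders, Q* = √(2DS/H) · √((H+B)/B).
√(2DS/H) = √(2 × 37,560 × 260 / 23.2) = 917.530.
√((H+B)/B) = √((23.2+49.7)/49.7) = 1.2111.
Q* ≈ 1111.235.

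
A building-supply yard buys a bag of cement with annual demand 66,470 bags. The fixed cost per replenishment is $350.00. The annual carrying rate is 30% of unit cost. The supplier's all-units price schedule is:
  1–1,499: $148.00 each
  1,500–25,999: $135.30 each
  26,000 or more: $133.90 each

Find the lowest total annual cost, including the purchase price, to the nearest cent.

TC* ≈ $9,039,343.17

Holding cost per unit per year at price C is H = 0.30·C.
Candidates are each tier's EOQ (if it falls in that tier) and each price-break quantity.
EOQ at $148.00 = 1023.7 (feasible in tier 1): TC = 66,470×$148.00 + (66,470/1023.7)×350 + (1023.7/2)×0.30×$148.00 = $9,883,012.04.
EOQ at $135.30 = 1070.7 < 1500, so use break Q=1500: TC = 66,470×$135.30 + (66,470/1500.0)×350 + (1500.0/2)×0.30×$135.30 = $9,039,343.17.
EOQ at $133.90 = 1076.2 < 26000, so use break Q=26000: TC = 66,470×$133.90 + (66,470/26000.0)×350 + (26000.0/2)×0.30×$133.90 = $9,423,437.79.
Lowest total cost among the candidates is at Q = 1500.0.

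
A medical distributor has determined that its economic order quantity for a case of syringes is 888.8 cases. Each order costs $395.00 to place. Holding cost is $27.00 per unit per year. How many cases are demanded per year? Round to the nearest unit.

D ≈ 26,999 cases per year

Squaring Q* = √(2DS/H) gives Q*² = 2DS/H.
From Q* = √(2DS/H): D = Q*²H / (2S) = 888.8² × 27 / (2 × 395) = 26998.819.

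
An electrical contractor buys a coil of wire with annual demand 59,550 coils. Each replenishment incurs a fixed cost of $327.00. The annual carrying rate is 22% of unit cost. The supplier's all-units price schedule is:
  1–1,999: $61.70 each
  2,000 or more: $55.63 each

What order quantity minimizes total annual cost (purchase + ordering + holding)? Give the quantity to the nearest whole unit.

Q* ≈ 2,000 coils

Holding cost per unit per year at price C is H = 0.22·C.
Evaluate total cost at each tier's feasible EOQ or, if the EOQ is below the tier, at the tier's minimum quantity.
EOQ at $61.70 = 1693.9 (feasible in tier 1): TC = 59,550×$61.70 + (59,550/1693.9)×327 + (1693.9/2)×0.22×$61.70 = $3,697,227.37.
EOQ at $55.63 = 1783.9 < 2000, so use break Q=2000: TC = 59,550×$55.63 + (59,550/2000.0)×327 + (2000.0/2)×0.22×$55.63 = $3,334,741.52.
Lowest total cost is $3,334,741.52 at Q = 2000.0.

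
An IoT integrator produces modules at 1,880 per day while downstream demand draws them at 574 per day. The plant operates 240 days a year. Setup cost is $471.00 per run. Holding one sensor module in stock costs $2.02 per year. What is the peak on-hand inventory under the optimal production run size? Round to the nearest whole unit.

Annual demand D = 574 × 240 = 137,760.
Production build-up factor (1 − d/p) = 1 − 574/1,880 = 0.6947.
Q* = √(2DS / (H(1 − d/p))) = √(2 × 137,760 × 471 / (2.02 × 0.6947)).
= √(129,769,920 / 1.4033) ≈ 9616.536.
Maximum inventory = Q*(1 − d/p) = 9616.536 × 0.6947 ≈ 6680.424.

I_max ≈ 6,680 modules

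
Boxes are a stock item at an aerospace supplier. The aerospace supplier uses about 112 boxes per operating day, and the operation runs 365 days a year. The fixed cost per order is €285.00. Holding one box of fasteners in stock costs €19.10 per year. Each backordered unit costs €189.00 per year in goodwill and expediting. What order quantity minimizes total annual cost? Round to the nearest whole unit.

Q* ≈ 1,159 boxes

Annual demand D = 112 × 365 = 40,880.
With planned backorders, Q* = √(2DS/H) · √((H+B)/B).
√(2DS/H) = √(2 × 40,880 × 285 / 19.1) = 1104.527.
√((H+B)/B) = √((19.1+189)/189) = 1.0493.
Q* ≈ 1158.994.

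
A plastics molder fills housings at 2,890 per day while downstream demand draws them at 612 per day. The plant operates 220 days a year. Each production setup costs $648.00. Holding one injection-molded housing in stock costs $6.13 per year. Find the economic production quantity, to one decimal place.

Annual demand D = 612 × 220 = 134,640.
Production build-up factor (1 − d/p) = 1 − 612/2,890 = 0.7882.
Q* = √(2DS / (H(1 − d/p))) = √(2 × 134,640 × 648 / (6.13 × 0.7882)).
= √(174,493,440 / 4.8319) ≈ 6009.404.

Q* ≈ 6,009.4 housings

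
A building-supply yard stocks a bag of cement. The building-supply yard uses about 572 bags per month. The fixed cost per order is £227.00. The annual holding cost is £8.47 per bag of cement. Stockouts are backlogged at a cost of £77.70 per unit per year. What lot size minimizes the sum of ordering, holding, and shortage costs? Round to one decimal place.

Q* ≈ 638.8 bags

Annual demand D = 572 × 12 = 6,864.
With planned backorders, Q* = √(2DS/H) · √((H+B)/B).
√(2DS/H) = √(2 × 6,864 × 227 / 8.47) = 606.562.
√((H+B)/B) = √((8.47+77.7)/77.7) = 1.0531.
Q* ≈ 638.767.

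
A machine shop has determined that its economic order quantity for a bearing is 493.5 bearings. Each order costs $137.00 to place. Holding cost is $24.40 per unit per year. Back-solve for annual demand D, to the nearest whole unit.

Invert the EOQ relation Q*² = 2DS/H.
From Q* = √(2DS/H): D = Q*²H / (2S) = 493.5² × 24.4 / (2 × 137) = 21687.704.

D ≈ 21,688 bearings per year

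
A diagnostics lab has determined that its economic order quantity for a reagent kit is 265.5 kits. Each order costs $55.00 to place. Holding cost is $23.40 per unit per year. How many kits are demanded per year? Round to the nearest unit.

The basic EOQ model gives Q* = √(2DS/H); rearrange for the unknown.
From Q* = √(2DS/H): D = Q*²H / (2S) = 265.5² × 23.4 / (2 × 55) = 14995.199.

D ≈ 14,995 kits per year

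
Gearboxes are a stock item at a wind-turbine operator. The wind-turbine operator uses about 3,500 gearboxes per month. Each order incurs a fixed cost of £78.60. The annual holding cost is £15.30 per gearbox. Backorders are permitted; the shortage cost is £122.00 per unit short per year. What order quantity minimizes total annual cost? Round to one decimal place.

Q* ≈ 696.9 gearboxes

Annual demand D = 3,500 × 12 = 42,000.
With planned backorders, Q* = √(2DS/H) · √((H+B)/B).
√(2DS/H) = √(2 × 42,000 × 78.6 / 15.3) = 656.909.
√((H+B)/B) = √((15.3+122)/122) = 1.0609.
Q* ≈ 696.884.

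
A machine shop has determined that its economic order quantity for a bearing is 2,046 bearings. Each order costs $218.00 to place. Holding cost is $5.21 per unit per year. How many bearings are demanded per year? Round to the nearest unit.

Invert the EOQ relation Q*² = 2DS/H.
From Q* = √(2DS/H): D = Q*²H / (2S) = 2,046² × 5.21 / (2 × 218) = 50022.166.

D ≈ 50,022 bearings per year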